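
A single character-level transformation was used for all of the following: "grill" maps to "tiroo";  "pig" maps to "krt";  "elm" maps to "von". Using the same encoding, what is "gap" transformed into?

Each pair mirrors across the alphabet (g↔t, r↔i, i↔r): positions sum to 25. Letters are reflected about the middle of the alphabet (position → 25−position): Atbash.
Applying it to gap: g↔t, a↔z, p↔k.

tzk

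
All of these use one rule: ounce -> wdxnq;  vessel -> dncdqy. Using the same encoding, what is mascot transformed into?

ujcnag

In ounce: o→w is +8, u→d is +9, n→x is +10, c→n is +11 — the shift increases by 1 each position. Letter i (0-indexed) is shifted by i+8, so successive shifts are 8, 9, 10, ….
On mascot: m+8=u, a+9=j, s+10=c, c+11=n, o+12=a, t+13=g.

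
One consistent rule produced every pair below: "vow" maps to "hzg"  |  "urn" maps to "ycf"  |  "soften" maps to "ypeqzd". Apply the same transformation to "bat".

The output letters match the input read backwards, each shifted +11: vow reversed is wov. Read the word backwards and shift each letter +11.
Applying it to bat: reverse → tab; then shift: t+11=e, a+11=l, b+11=m.

elm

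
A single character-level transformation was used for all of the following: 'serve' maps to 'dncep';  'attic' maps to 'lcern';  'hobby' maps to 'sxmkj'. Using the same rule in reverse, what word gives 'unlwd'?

Shifts by position in serve: pos 0: s→d (+11), pos 1: e→n (+9), pos 2: r→c (+11), pos 3: v→e (+9) — repeating every 2. The shifts repeat in a cycle of length 2: positions 0,1,… shift by +11, +9, then the pattern repeats.
Undoing it on unlwd: u−11=j, n−9=e, l−11=a, w−9=n, d−11=s.

jeans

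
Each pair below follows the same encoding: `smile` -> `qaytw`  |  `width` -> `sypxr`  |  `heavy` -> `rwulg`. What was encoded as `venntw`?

puzzle

s(18)→q(16) and m(12)→a(0) fit y≡7x+20 (mod 26); the inverse of 7 mod 26 is 15. This is an affine cipher: with a=0,…,z=25, each position x becomes (7x+20) mod 26.
Decoding venntw: v(21)→15·(21−20)≡15=p; e(4)→15·(4−20)≡20=u; n(13)→15·(13−20)≡25=z; n(13)→15·(13−20)≡25=z; t(19)→15·(19−20)≡11=l; w(22)→15·(22−20)≡4=e (all mod 26).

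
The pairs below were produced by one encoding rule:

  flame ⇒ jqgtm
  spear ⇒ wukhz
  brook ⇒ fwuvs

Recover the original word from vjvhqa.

repair

In flame: f→j is +4, l→q is +5, a→g is +6, m→t is +7 — the shift increases by 1 each position. The shift increases by 1 at each position, starting from +4: 4, 5, 6, ….
Decoding vjvhqa: v−4=r, j−5=e, v−6=p, h−7=a, q−8=i, a−9=r.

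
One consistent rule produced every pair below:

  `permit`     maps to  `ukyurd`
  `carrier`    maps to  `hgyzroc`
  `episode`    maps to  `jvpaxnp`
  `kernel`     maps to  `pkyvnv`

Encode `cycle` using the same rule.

hejtn

Each letter shifts forward by (position + 5), i.e. 5, 6, 7, … — the shift grows by one for each successive letter.
On cycle: c+5=h, y+6=e, c+7=j, l+8=t, e+9=n.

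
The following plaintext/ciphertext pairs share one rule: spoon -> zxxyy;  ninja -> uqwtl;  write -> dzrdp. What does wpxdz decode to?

photo

In spoon: s→z is +7, p→x is +8, o→x is +9, o→y is +10 — the shift increases by 1 each position. Each letter shifts forward by (position + 7), i.e. 7, 8, 9, … — the shift grows by one for each successive letter.
Undoing it on wpxdz: w−7=p, p−8=h, x−9=o, d−10=t, z−11=o.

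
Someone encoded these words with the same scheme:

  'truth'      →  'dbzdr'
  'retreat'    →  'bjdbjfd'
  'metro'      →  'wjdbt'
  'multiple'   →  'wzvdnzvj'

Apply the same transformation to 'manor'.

wfxtb

The shift depends on letter class: consonant t→d is +10, but vowel u→z is +5. Two shifts are in play — +5 for a/e/i/o/u, +10 for every other letter.
Applying it to manor: m(cons)+10=w, a(vowel)+5=f, n(cons)+10=x, o(vowel)+5=t, r(cons)+10=b.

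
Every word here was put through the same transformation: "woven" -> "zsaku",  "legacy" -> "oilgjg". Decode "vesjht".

sandal

In woven: w→z is +3, o→s is +4, v→a is +5, e→k is +6 — the shift increases by 1 each position. The shift increases by 1 at each position, starting from +3: 3, 4, 5, ….
Undoing it on vesjht: v−3=s, e−4=a, s−5=n, j−6=d, h−7=a, t−8=l.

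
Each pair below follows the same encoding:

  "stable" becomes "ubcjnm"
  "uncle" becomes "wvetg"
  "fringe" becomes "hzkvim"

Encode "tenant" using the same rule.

vmpipb

Shifts by position in stable: pos 0: s→u (+2), pos 1: t→b (+8), pos 2: a→c (+2), pos 3: b→j (+8) — repeating every 2. The shifts repeat in a cycle of length 2: positions 0,1,… shift by +2, +8, then the pattern repeats.
On tenant: t+2=v, e+8=m, n+2=p, a+8=i, n+2=p, t+8=b.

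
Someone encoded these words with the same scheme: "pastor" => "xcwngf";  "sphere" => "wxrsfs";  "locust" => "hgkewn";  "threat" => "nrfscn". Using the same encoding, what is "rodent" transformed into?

p(15)→x(23) and a(0)→c(2) fit y≡17x+2 (mod 26); the inverse of 17 mod 26 is 23. This is an affine cipher: with a=0,…,z=25, each position x becomes (17x+2) mod 26.
Applying it to rodent: r(17)→17·17+2≡5=f; o(14)→17·14+2≡6=g; d(3)→17·3+2≡1=b; e(4)→17·4+2≡18=s; n(13)→17·13+2≡15=p; t(19)→17·19+2≡13=n (all mod 26).

fgbspn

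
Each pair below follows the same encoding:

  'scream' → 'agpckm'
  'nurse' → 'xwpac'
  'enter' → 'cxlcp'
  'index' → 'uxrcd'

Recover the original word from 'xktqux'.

s(18)→a(0) and c(2)→g(6) fit y≡11x+10 (mod 26); the inverse of 11 mod 26 is 19. Each letter's alphabet position (a=0..z=25) is mapped through 11·x+10 mod 26 — an affine cipher.
Undoing it on xktqux: x(23)→19·(23−10)≡13=n; k(10)→19·(10−10)≡0=a; t(19)→19·(19−10)≡15=p; q(16)→19·(16−10)≡10=k; u(20)→19·(20−10)≡8=i; x(23)→19·(23−10)≡13=n (all mod 26).

napkin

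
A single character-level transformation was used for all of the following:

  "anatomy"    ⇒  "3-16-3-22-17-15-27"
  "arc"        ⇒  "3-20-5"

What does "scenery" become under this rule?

Letters become their 1-based position plus 2 (so a→3, b→4, …).
For scenery: s=19→21, c=3→5, e=5→7, n=14→16, e=5→7, r=18→20, y=25→27.

21-5-7-16-7-20-27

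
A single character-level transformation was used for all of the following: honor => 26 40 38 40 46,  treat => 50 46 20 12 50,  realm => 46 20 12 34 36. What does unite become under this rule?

52 38 28 50 20

h(#8)→26 and o(#15)→40: differences scale by 2, so n = 2·pos + 10. Each letter becomes 2×(its alphabet position, a=1..z=26) + 10.
Applying it to unite: u=21→52, n=14→38, i=9→28, t=20→50, e=5→20.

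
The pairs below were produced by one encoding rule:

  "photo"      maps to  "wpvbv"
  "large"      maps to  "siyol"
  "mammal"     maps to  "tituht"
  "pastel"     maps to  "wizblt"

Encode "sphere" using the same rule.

Shifts by position in photo: pos 0: p→w (+7), pos 1: h→p (+8), pos 2: o→v (+7), pos 3: t→b (+8) — repeating every 2. It's a Vigenère-style cipher with numeric key [7,8]: position i shifts by key[i mod 2].
On sphere: s+7=z, p+8=x, h+7=o, e+8=m, r+7=y, e+8=m.

zxomym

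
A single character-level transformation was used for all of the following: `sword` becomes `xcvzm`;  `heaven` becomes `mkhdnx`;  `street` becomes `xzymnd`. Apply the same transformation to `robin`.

wuiqw

Each letter shifts forward by (position + 5), i.e. 5, 6, 7, … — the shift grows by one for each successive letter.
Applying it to robin: r+5=w, o+6=u, b+7=i, i+8=q, n+9=w.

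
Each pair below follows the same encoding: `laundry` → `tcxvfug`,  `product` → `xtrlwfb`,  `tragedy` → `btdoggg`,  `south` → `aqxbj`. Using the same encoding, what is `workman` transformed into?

Shifts by position in laundry: pos 0: l→t (+8), pos 1: a→c (+2), pos 2: u→x (+3), pos 3: n→v (+8), pos 4: d→f (+2), pos 5: r→u (+3) — repeating every 3. The shifts repeat in a cycle of length 3: positions 0,1,… shift by +8, +2, +3, then the pattern repeats.
On workman: w+8=e, o+2=q, r+3=u, k+8=s, m+2=o, a+3=d, n+8=v.

equsodv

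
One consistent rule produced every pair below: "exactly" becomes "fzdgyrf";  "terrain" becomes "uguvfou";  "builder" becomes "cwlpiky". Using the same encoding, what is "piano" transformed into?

qkdrt

In exactly: e→f is +1, x→z is +2, a→d is +3, c→g is +4 — the shift increases by 1 each position. Each letter shifts forward by (position + 1), i.e. 1, 2, 3, … — the shift grows by one for each successive letter.
Applying it to piano: p+1=q, i+2=k, a+3=d, n+4=r, o+5=t.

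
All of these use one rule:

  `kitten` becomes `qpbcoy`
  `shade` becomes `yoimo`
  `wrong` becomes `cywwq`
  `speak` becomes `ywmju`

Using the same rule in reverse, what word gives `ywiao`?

spare

The shift increases by 1 at each position, starting from +6: 6, 7, 8, ….
Reversing it on ywiao: y−6=s, w−7=p, i−8=a, a−9=r, o−10=e.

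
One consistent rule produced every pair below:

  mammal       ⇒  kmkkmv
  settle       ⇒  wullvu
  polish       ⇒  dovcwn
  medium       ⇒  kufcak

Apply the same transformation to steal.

Each letter's alphabet position (a=0..z=25) is mapped through 15·x+12 mod 26 — an affine cipher.
On steal: s(18)→15·18+12≡22=w; t(19)→15·19+12≡11=l; e(4)→15·4+12≡20=u; a(0)→15·0+12≡12=m; l(11)→15·11+12≡21=v (all mod 26).

wlumv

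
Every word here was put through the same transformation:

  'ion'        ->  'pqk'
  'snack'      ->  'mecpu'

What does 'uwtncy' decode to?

The output letters match the input read backwards, each shifted +2: ion reversed is noi. Two steps: reverse the string, then apply a Caesar shift of +2.
Reversing it on uwtncy: shift back: u−2=s, w−2=u, t−2=r, n−2=l, c−2=a, y−2=w → surlaw; then reverse → walrus.

walrus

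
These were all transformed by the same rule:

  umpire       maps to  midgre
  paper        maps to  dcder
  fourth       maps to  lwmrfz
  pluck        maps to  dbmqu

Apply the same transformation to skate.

yucfe

u(20)→m(12) and m(12)→i(8) fit y≡7x+2 (mod 26); the inverse of 7 mod 26 is 15. Treating letters as 0–25, the rule is x ↦ 7x + 2 (mod 26).
On skate: s(18)→7·18+2≡24=y; k(10)→7·10+2≡20=u; a(0)→7·0+2≡2=c; t(19)→7·19+2≡5=f; e(4)→7·4+2≡4=e (all mod 26).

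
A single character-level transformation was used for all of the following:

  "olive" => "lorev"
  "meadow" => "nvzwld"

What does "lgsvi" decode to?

other

Each letter is replaced by its mirror in the alphabet: a↔z, b↔y, c↔x, and so on (the Atbash cipher).
Decoding lgsvi: l↔o, g↔t, s↔h, v↔e, i↔r.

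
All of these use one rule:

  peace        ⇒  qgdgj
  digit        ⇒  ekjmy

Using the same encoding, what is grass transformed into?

In peace: p→q is +1, e→g is +2, a→d is +3, c→g is +4 — the shift increases by 1 each position. The shift increases by 1 at each position, starting from +1: 1, 2, 3, ….
Applying it to grass: g+1=h, r+2=t, a+3=d, s+4=w, s+5=x.

htdwx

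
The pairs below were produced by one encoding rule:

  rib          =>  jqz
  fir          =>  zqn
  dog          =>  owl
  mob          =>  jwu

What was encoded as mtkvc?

uncle

The output letters match the input read backwards, each shifted +8: rib reversed is bir. Read the word backwards and shift each letter +8.
Undoing it on mtkvc: shift back: m−8=e, t−8=l, k−8=c, v−8=n, c−8=u → elcnu; then reverse → uncle.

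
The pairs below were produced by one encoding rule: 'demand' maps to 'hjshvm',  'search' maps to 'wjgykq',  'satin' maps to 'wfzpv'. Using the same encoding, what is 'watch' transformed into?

In demand: d→h is +4, e→j is +5, m→s is +6, a→h is +7 — the shift increases by 1 each position. Each letter shifts forward by (position + 4), i.e. 4, 5, 6, … — the shift grows by one for each successive letter.
For watch: w+4=a, a+5=f, t+6=z, c+7=j, h+8=p.

afzjp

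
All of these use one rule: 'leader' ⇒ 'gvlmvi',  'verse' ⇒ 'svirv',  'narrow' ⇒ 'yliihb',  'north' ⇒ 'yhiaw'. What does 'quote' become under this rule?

zjhav

l(11)→g(6) and e(4)→v(21) fit y≡9x+11 (mod 26); the inverse of 9 mod 26 is 3. This is an affine cipher: with a=0,…,z=25, each position x becomes (9x+11) mod 26.
For quote: q(16)→9·16+11≡25=z; u(20)→9·20+11≡9=j; o(14)→9·14+11≡7=h; t(19)→9·19+11≡0=a; e(4)→9·4+11≡21=v (all mod 26).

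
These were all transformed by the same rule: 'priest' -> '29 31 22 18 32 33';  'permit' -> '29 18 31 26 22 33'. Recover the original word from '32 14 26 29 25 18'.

sample

p is letter #16 and maps to 29: an offset of 13. Each letter is replaced by its alphabet position (a=1..z=26) + 13.
Reversing it on 32 14 26 29 25 18: 32→(32−13)÷1=19=s, 14→(14−13)÷1=1=a, 26→(26−13)÷1=13=m, 29→(29−13)÷1=16=p, 25→(25−13)÷1=12=l, 18→(18−13)÷1=5=e.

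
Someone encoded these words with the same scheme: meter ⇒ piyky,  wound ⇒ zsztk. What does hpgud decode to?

elbow

In meter: m→p is +3, e→i is +4, t→y is +5, e→k is +6 — the shift increases by 1 each position. Each letter shifts forward by (position + 3), i.e. 3, 4, 5, … — the shift grows by one for each successive letter.
Reversing it on hpgud: h−3=e, p−4=l, g−5=b, u−6=o, d−7=w.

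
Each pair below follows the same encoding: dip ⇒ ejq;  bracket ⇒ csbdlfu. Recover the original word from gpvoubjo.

Compare letters: d→e is +1, i→j is +1, p→q is +1 — a constant shift. Every letter moves 1 place later in the alphabet, wrapping around z→a.
Decoding gpvoubjo: g−1=f, p−1=o, v−1=u, o−1=n, u−1=t, b−1=a, j−1=i, o−1=n.

fountain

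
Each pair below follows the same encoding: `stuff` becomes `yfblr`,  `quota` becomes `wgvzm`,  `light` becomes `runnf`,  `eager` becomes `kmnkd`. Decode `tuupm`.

Shifts by position in stuff: pos 0: s→y (+6), pos 1: t→f (+12), pos 2: u→b (+7), pos 3: f→l (+6), pos 4: f→r (+12) — repeating every 3. The shifts repeat in a cycle of length 3: positions 0,1,… shift by +6, +12, +7, then the pattern repeats.
Decoding tuupm: t−6=n, u−12=i, u−7=n, p−6=j, m−12=a.

ninja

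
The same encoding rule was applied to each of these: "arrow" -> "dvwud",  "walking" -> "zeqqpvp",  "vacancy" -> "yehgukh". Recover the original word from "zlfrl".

In arrow: a→d is +3, r→v is +4, r→w is +5, o→u is +6 — the shift increases by 1 each position. The shift increases by 1 at each position, starting from +3: 3, 4, 5, ….
Undoing it on zlfrl: z−3=w, l−4=h, f−5=a, r−6=l, l−7=e.

whale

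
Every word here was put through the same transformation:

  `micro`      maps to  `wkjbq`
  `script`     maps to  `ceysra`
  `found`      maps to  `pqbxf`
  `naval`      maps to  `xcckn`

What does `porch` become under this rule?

Shifts by position in micro: pos 0: m→w (+10), pos 1: i→k (+2), pos 2: c→j (+7), pos 3: r→b (+10), pos 4: o→q (+2) — repeating every 3. The shifts repeat in a cycle of length 3: positions 0,1,… shift by +10, +2, +7, then the pattern repeats.
For porch: p+10=z, o+2=q, r+7=y, c+10=m, h+2=j.

zqymj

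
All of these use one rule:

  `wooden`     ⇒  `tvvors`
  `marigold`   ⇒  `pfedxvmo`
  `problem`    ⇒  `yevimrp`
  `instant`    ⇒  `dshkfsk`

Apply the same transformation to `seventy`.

w(22)→t(19) and o(14)→v(21) fit y≡3x+5 (mod 26); the inverse of 3 mod 26 is 9. This is an affine cipher: with a=0,…,z=25, each position x becomes (3x+5) mod 26.
On seventy: s(18)→3·18+5≡7=h; e(4)→3·4+5≡17=r; v(21)→3·21+5≡16=q; e(4)→3·4+5≡17=r; n(13)→3·13+5≡18=s; t(19)→3·19+5≡10=k; y(24)→3·24+5≡25=z (all mod 26).

hrqrskz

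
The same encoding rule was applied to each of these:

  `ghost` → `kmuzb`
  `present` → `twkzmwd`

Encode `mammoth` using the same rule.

Letter i (0-indexed) is shifted by i+4, so successive shifts are 4, 5, 6, ….
For mammoth: m+4=q, a+5=f, m+6=s, m+7=t, o+8=w, t+9=c, h+10=r.

qfstwcr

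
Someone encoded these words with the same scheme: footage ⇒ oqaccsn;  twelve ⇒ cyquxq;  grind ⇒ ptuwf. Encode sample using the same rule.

A repeating key of period 3 is used — shifts +9, +2, +12 over and over.
On sample: s+9=b, a+2=c, m+12=y, p+9=y, l+2=n, e+12=q.

bcyynq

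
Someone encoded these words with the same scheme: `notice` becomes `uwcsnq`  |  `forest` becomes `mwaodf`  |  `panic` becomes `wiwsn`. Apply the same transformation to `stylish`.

zbhvteu

In notice: n→u is +7, o→w is +8, t→c is +9, i→s is +10 — the shift increases by 1 each position. Each letter shifts forward by (position + 7), i.e. 7, 8, 9, … — the shift grows by one for each successive letter.
On stylish: s+7=z, t+8=b, y+9=h, l+10=v, i+11=t, s+12=e, h+13=u.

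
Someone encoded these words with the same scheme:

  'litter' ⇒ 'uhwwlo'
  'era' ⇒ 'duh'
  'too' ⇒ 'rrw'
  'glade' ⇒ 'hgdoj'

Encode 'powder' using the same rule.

uhgzrs

The output letters match the input read backwards, each shifted +3: litter reversed is rettil. The word is reversed, then every letter is shifted forward by 3.
Applying it to powder: reverse → redwop; then shift: r+3=u, e+3=h, d+3=g, w+3=z, o+3=r, p+3=s.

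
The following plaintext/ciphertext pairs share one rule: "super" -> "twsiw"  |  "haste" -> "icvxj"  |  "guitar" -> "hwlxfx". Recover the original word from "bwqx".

In super: s→t is +1, u→w is +2, p→s is +3, e→i is +4 — the shift increases by 1 each position. The shift increases by 1 at each position, starting from +1: 1, 2, 3, ….
Reversing it on bwqx: b−1=a, w−2=u, q−3=n, x−4=t.

aunt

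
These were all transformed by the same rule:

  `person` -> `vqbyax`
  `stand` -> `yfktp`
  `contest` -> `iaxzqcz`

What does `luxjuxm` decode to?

finding

Shifts by position in person: pos 0: p→v (+6), pos 1: e→q (+12), pos 2: r→b (+10), pos 3: s→y (+6), pos 4: o→a (+12), pos 5: n→x (+10) — repeating every 3. It's a Vigenère-style cipher with numeric key [6,12,10]: position i shifts by key[i mod 3].
Decoding luxjuxm: l−6=f, u−12=i, x−10=n, j−6=d, u−12=i, x−10=n, m−6=g.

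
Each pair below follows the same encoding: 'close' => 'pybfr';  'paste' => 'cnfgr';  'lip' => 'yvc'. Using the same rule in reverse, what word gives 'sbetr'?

This is a Caesar cipher with shift 13.
Reversing it on sbetr: s−13=f, b−13=o, e−13=r, t−13=g, r−13=e.

forge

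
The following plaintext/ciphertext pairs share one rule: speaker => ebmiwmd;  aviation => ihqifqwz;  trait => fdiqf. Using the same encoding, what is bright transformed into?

Two shifts are in play — +8 for a/e/i/o/u, +12 for every other letter.
For bright: b(cons)+12=n, r(cons)+12=d, i(vowel)+8=q, g(cons)+12=s, h(cons)+12=t, t(cons)+12=f.

ndqstf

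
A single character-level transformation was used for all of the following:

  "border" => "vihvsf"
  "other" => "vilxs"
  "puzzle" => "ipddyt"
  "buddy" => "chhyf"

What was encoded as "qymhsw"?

sodium

Two steps: reverse the string, then apply a Caesar shift of +4.
Undoing it on qymhsw: shift back: q−4=m, y−4=u, m−4=i, h−4=d, s−4=o, w−4=s → muidos; then reverse → sodium.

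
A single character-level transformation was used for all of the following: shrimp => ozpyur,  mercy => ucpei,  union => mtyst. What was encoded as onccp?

steer

s(18)→o(14) and h(7)→z(25) fit y≡25x+6 (mod 26); the inverse of 25 mod 26 is 25. This is an affine cipher: with a=0,…,z=25, each position x becomes (25x+6) mod 26.
Undoing it on onccp: o(14)→25·(14−6)≡18=s; n(13)→25·(13−6)≡19=t; c(2)→25·(2−6)≡4=e; c(2)→25·(2−6)≡4=e; p(15)→25·(15−6)≡17=r (all mod 26).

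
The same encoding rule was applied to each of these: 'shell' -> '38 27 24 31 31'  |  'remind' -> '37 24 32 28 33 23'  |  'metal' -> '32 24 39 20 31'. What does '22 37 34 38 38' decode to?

cross

s is letter #19 and maps to 38: an offset of 19. Letters become their 1-based position plus 19 (so a→20, b→21, …).
Decoding 22 37 34 38 38: 22→(22−19)÷1=3=c, 37→(37−19)÷1=18=r, 34→(34−19)÷1=15=o, 38→(38−19)÷1=19=s, 38→(38−19)÷1=19=s.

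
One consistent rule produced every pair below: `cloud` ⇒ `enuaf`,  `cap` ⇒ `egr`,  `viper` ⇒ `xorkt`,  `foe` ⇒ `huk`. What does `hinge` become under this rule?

jopik

Vowels shift forward by 6 and consonants shift forward by 2.
On hinge: h(cons)+2=j, i(vowel)+6=o, n(cons)+2=p, g(cons)+2=i, e(vowel)+6=k.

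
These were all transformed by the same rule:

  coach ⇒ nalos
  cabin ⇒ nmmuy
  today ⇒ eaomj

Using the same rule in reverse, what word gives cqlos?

reach

A repeating key of period 2 is used — shifts +11, +12 over and over.
Decoding cqlos: c−11=r, q−12=e, l−11=a, o−12=c, s−11=h.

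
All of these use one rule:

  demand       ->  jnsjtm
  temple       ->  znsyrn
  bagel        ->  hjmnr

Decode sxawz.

mount

Shifts by position in demand: pos 0: d→j (+6), pos 1: e→n (+9), pos 2: m→s (+6), pos 3: a→j (+9) — repeating every 2. The shifts repeat in a cycle of length 2: positions 0,1,… shift by +6, +9, then the pattern repeats.
Decoding sxawz: s−6=m, x−9=o, a−6=u, w−9=n, z−6=t.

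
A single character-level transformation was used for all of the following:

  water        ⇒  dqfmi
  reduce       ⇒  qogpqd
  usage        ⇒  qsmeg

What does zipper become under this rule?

The output letters match the input read backwards, each shifted +12: water reversed is retaw. The word is reversed, then every letter is shifted forward by 12.
Applying it to zipper: reverse → reppiz; then shift: r+12=d, e+12=q, p+12=b, p+12=b, i+12=u, z+12=l.

dqbbul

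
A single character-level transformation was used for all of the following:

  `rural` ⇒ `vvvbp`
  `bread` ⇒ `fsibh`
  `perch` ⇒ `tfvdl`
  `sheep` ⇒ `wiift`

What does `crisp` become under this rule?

It's a Vigenère-style cipher with numeric key [4,1]: position i shifts by key[i mod 2].
Applying it to crisp: c+4=g, r+1=s, i+4=m, s+1=t, p+4=t.

gsmtt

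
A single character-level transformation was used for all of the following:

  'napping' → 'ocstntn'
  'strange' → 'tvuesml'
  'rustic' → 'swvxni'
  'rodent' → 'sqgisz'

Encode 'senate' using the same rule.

Each letter shifts forward by (position + 1), i.e. 1, 2, 3, … — the shift grows by one for each successive letter.
For senate: s+1=t, e+2=g, n+3=q, a+4=e, t+5=y, e+6=k.

tgqeyk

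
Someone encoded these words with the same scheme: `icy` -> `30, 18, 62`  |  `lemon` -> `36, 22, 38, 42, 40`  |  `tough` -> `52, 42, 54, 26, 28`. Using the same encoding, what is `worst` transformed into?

i(#9)→30 and c(#3)→18: differences scale by 2, so n = 2·pos + 12. With a=1..z=26, the number is 2·pos + 12.
For worst: w=23→58, o=15→42, r=18→48, s=19→50, t=20→52.

58, 42, 48, 50, 52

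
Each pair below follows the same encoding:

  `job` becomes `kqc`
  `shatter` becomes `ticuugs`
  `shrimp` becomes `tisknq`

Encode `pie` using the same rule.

The shift depends on letter class: consonant j→k is +1, but vowel o→q is +2. Two shifts are in play — +2 for a/e/i/o/u, +1 for every other letter.
On pie: p(cons)+1=q, i(vowel)+2=k, e(vowel)+2=g.

qkg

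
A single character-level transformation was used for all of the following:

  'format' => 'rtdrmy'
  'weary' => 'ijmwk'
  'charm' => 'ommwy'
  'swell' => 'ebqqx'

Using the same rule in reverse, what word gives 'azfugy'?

Shifts by position in format: pos 0: f→r (+12), pos 1: o→t (+5), pos 2: r→d (+12), pos 3: m→r (+5) — repeating every 2. A repeating key of period 2 is used — shifts +12, +5 over and over.
Undoing it on azfugy: a−12=o, z−5=u, f−12=t, u−5=p, g−12=u, y−5=t.

output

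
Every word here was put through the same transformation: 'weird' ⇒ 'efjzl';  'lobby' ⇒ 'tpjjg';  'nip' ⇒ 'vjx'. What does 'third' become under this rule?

bpjzl

The shift depends on letter class: consonant w→e is +8, but vowel e→f is +1. Vowels shift forward by 1 and consonants shift forward by 8.
For third: t(cons)+8=b, h(cons)+8=p, i(vowel)+1=j, r(cons)+8=z, d(cons)+8=l.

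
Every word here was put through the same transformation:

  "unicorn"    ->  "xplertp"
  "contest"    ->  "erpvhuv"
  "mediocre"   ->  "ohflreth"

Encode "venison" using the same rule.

The rule splits by letter class: vowels +3, consonants +2.
Applying it to venison: v(cons)+2=x, e(vowel)+3=h, n(cons)+2=p, i(vowel)+3=l, s(cons)+2=u, o(vowel)+3=r, n(cons)+2=p.

xhplurp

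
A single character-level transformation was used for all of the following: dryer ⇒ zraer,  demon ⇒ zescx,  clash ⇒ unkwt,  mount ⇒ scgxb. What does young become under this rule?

d(3)→z(25) and r(17)→r(17) fit y≡5x+10 (mod 26); the inverse of 5 mod 26 is 21. Treating letters as 0–25, the rule is x ↦ 5x + 10 (mod 26).
On young: y(24)→5·24+10≡0=a; o(14)→5·14+10≡2=c; u(20)→5·20+10≡6=g; n(13)→5·13+10≡23=x; g(6)→5·6+10≡14=o (all mod 26).

acgxo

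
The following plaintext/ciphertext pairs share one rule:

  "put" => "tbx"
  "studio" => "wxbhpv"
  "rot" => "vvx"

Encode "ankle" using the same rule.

hropl

The shift depends on letter class: consonant p→t is +4, but vowel u→b is +7. The rule splits by letter class: vowels +7, consonants +4.
On ankle: a(vowel)+7=h, n(cons)+4=r, k(cons)+4=o, l(cons)+4=p, e(vowel)+7=l.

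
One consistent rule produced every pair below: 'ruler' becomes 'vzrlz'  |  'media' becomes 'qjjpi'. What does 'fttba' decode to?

bonus

Each letter shifts forward by (position + 4), i.e. 4, 5, 6, … — the shift grows by one for each successive letter.
Reversing it on fttba: f−4=b, t−5=o, t−6=n, b−7=u, a−8=s.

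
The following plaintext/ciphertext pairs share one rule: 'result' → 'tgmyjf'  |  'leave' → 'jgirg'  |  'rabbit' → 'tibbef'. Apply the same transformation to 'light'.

jeslf

r(17)→t(19) and e(4)→g(6) fit y≡19x+8 (mod 26); the inverse of 19 mod 26 is 11. This is an affine cipher: with a=0,…,z=25, each position x becomes (19x+8) mod 26.
On light: l(11)→19·11+8≡9=j; i(8)→19·8+8≡4=e; g(6)→19·6+8≡18=s; h(7)→19·7+8≡11=l; t(19)→19·19+8≡5=f (all mod 26).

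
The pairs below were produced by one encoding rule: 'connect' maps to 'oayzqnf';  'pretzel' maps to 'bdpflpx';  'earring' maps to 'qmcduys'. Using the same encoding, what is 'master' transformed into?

Shifts by position in connect: pos 0: c→o (+12), pos 1: o→a (+12), pos 2: n→y (+11), pos 3: n→z (+12), pos 4: e→q (+12), pos 5: c→n (+11) — repeating every 3. The shifts repeat in a cycle of length 3: positions 0,1,… shift by +12, +12, +11, then the pattern repeats.
For master: m+12=y, a+12=m, s+11=d, t+12=f, e+12=q, r+11=c.

ymdfqc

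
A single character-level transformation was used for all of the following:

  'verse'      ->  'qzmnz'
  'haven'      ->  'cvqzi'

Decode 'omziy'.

trend

Compare letters: v→q is +21, e→z is +21, r→m is +21 — a constant shift. Every letter moves 21 places later in the alphabet, wrapping around z→a.
Reversing it on omziy: o−21=t, m−21=r, z−21=e, i−21=n, y−21=d.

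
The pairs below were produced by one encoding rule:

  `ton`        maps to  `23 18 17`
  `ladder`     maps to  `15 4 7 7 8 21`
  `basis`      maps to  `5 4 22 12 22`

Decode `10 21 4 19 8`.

The number is (letter's place in the alphabet, a=1) + 3.
Decoding 10 21 4 19 8: 10→(10−3)÷1=7=g, 21→(21−3)÷1=18=r, 4→(4−3)÷1=1=a, 19→(19−3)÷1=16=p, 8→(8−3)÷1=5=e.

grape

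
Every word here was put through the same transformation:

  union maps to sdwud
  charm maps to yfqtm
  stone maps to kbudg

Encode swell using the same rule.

kagvv

u(20)→s(18) and n(13)→d(3) fit y≡17x+16 (mod 26); the inverse of 17 mod 26 is 23. This is an affine cipher: with a=0,…,z=25, each position x becomes (17x+16) mod 26.
On swell: s(18)→17·18+16≡10=k; w(22)→17·22+16≡0=a; e(4)→17·4+16≡6=g; l(11)→17·11+16≡21=v; l(11)→17·11+16≡21=v (all mod 26).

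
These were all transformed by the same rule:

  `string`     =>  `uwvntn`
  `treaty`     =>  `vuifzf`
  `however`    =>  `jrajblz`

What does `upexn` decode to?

In string: s→u is +2, t→w is +3, r→v is +4, i→n is +5 — the shift increases by 1 each position. Letter i (0-indexed) is shifted by i+2, so successive shifts are 2, 3, 4, ….
Reversing it on upexn: u−2=s, p−3=m, e−4=a, x−5=s, n−6=h.

smash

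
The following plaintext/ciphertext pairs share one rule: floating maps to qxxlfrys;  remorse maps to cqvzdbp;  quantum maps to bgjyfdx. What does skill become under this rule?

Shifts by position in floating: pos 0: f→q (+11), pos 1: l→x (+12), pos 2: o→x (+9), pos 3: a→l (+11), pos 4: t→f (+12), pos 5: i→r (+9) — repeating every 3. A repeating key of period 3 is used — shifts +11, +12, +9 over and over.
Applying it to skill: s+11=d, k+12=w, i+9=r, l+11=w, l+12=x.

dwrwx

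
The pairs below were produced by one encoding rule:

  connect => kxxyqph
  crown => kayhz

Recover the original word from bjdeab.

In connect: c→k is +8, o→x is +9, n→x is +10, n→y is +11 — the shift increases by 1 each position. Letter i (0-indexed) is shifted by i+8, so successive shifts are 8, 9, 10, ….
Reversing it on bjdeab: b−8=t, j−9=a, d−10=t, e−11=t, a−12=o, b−13=o.

tattoo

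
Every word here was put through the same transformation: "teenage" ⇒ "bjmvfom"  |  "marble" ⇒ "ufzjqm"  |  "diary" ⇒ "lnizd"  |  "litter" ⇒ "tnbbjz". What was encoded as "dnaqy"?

visit

Shifts by position in teenage: pos 0: t→b (+8), pos 1: e→j (+5), pos 2: e→m (+8), pos 3: n→v (+8), pos 4: a→f (+5), pos 5: g→o (+8) — repeating every 3. It's a Vigenère-style cipher with numeric key [8,5,8]: position i shifts by key[i mod 3].
Decoding dnaqy: d−8=v, n−5=i, a−8=s, q−8=i, y−5=t.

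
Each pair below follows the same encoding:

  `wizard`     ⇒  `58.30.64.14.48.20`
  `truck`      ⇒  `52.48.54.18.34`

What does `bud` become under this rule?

16.54.20

w(#23)→58 and i(#9)→30: differences scale by 2, so n = 2·pos + 12. With a=1..z=26, the number is 2·pos + 12.
On bud: b=2→16, u=21→54, d=4→20.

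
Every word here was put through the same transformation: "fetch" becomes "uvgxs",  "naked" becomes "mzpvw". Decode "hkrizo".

spiral

Each letter is replaced by its mirror in the alphabet: a↔z, b↔y, c↔x, and so on (the Atbash cipher).
Decoding hkrizo: h↔s, k↔p, r↔i, i↔r, z↔a, o↔l.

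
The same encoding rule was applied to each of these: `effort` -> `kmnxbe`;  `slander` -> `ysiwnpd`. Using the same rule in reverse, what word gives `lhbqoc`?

In effort: e→k is +6, f→m is +7, f→n is +8, o→x is +9 — the shift increases by 1 each position. The shift increases by 1 at each position, starting from +6: 6, 7, 8, ….
Reversing it on lhbqoc: l−6=f, h−7=a, b−8=t, q−9=h, o−10=e, c−11=r.

father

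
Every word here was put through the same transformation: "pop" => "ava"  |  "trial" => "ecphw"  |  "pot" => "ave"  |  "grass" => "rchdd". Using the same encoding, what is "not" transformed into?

yve

The shift depends on letter class: consonant p→a is +11, but vowel o→v is +7. Two shifts are in play — +7 for a/e/i/o/u, +11 for every other letter.
Applying it to not: n(cons)+11=y, o(vowel)+7=v, t(cons)+11=e.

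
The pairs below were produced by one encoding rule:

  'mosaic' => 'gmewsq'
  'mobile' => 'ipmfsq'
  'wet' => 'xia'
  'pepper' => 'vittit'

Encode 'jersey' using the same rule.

ciwvin

The output letters match the input read backwards, each shifted +4: mosaic reversed is ciasom. Two steps: reverse the string, then apply a Caesar shift of +4.
For jersey: reverse → yesrej; then shift: y+4=c, e+4=i, s+4=w, r+4=v, e+4=i, j+4=n.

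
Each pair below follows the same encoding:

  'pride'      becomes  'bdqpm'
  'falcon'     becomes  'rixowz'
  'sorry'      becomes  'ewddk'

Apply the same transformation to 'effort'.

The shift depends on letter class: consonant p→b is +12, but vowel i→q is +8. Vowels shift forward by 8 and consonants shift forward by 12.
For effort: e(vowel)+8=m, f(cons)+12=r, f(cons)+12=r, o(vowel)+8=w, r(cons)+12=d, t(cons)+12=f.

mrrwdf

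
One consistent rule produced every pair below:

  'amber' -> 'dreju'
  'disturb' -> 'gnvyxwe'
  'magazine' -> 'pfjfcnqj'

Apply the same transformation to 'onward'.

rszfui

Shifts by position in amber: pos 0: a→d (+3), pos 1: m→r (+5), pos 2: b→e (+3), pos 3: e→j (+5) — repeating every 2. The shifts repeat in a cycle of length 2: positions 0,1,… shift by +3, +5, then the pattern repeats.
For onward: o+3=r, n+5=s, w+3=z, a+5=f, r+3=u, d+5=i.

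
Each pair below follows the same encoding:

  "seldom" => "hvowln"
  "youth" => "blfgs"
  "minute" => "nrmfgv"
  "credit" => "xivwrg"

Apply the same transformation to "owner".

s(18)→h(7) and e(4)→v(21) fit y≡25x+25 (mod 26); the inverse of 25 mod 26 is 25. This is an affine cipher: with a=0,…,z=25, each position x becomes (25x+25) mod 26.
For owner: o(14)→25·14+25≡11=l; w(22)→25·22+25≡3=d; n(13)→25·13+25≡12=m; e(4)→25·4+25≡21=v; r(17)→25·17+25≡8=i (all mod 26).

ldmvi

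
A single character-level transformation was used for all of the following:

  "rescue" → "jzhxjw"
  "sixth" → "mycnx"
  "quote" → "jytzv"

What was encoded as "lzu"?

pug

The output letters match the input read backwards, each shifted +5: rescue reversed is eucser. The word is reversed, then every letter is shifted forward by 5.
Undoing it on lzu: shift back: l−5=g, z−5=u, u−5=p → gup; then reverse → pug.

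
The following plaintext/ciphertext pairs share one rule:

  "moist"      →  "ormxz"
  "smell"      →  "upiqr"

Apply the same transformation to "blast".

doexz

In moist: m→o is +2, o→r is +3, i→m is +4, s→x is +5 — the shift increases by 1 each position. Each letter shifts forward by (position + 2), i.e. 2, 3, 4, … — the shift grows by one for each successive letter.
Applying it to blast: b+2=d, l+3=o, a+4=e, s+5=x, t+6=z.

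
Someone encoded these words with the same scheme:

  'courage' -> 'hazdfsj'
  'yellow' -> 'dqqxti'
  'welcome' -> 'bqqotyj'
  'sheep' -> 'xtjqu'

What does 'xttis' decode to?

shown

Shifts by position in courage: pos 0: c→h (+5), pos 1: o→a (+12), pos 2: u→z (+5), pos 3: r→d (+12) — repeating every 2. It's a Vigenère-style cipher with numeric key [5,12]: position i shifts by key[i mod 2].
Undoing it on xttis: x−5=s, t−12=h, t−5=o, i−12=w, s−5=n.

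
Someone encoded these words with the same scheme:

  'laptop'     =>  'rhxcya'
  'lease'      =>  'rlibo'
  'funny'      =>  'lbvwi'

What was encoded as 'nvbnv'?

The shift increases by 1 at each position, starting from +6: 6, 7, 8, ….
Reversing it on nvbnv: n−6=h, v−7=o, b−8=t, n−9=e, v−10=l.

hotel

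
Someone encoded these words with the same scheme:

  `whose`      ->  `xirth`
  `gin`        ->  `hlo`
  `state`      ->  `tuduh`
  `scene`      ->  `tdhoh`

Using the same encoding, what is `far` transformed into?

gds

The rule splits by letter class: vowels +3, consonants +1.
Applying it to far: f(cons)+1=g, a(vowel)+3=d, r(cons)+1=s.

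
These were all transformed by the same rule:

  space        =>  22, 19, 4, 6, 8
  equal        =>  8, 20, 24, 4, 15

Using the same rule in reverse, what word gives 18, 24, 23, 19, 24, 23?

s is letter #19 and maps to 22: an offset of 3. The number is (letter's place in the alphabet, a=1) + 3.
Reversing it on 18, 24, 23, 19, 24, 23: 18→(18−3)÷1=15=o, 24→(24−3)÷1=21=u, 23→(23−3)÷1=20=t, 19→(19−3)÷1=16=p, 24→(24−3)÷1=21=u, 23→(23−3)÷1=20=t.

output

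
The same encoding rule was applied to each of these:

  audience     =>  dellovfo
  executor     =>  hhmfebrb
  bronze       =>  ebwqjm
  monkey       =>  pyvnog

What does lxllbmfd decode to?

A repeating key of period 3 is used — shifts +3, +10, +8 over and over.
Decoding lxllbmfd: l−3=i, x−10=n, l−8=d, l−3=i, b−10=r, m−8=e, f−3=c, d−10=t.

indirect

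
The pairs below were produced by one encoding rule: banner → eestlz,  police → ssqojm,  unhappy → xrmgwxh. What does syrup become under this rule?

vcwaw

In banner: b→e is +3, a→e is +4, n→s is +5, n→t is +6 — the shift increases by 1 each position. The shift increases by 1 at each position, starting from +3: 3, 4, 5, ….
Applying it to syrup: s+3=v, y+4=c, r+5=w, u+6=a, p+7=w.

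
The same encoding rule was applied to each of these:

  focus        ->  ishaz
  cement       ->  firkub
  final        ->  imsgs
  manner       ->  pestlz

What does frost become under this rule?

ivtya

The shift increases by 1 at each position, starting from +3: 3, 4, 5, ….
For frost: f+3=i, r+4=v, o+5=t, s+6=y, t+7=a.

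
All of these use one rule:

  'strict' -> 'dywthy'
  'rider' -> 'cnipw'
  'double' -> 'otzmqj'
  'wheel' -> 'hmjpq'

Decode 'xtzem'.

Shifts by position in strict: pos 0: s→d (+11), pos 1: t→y (+5), pos 2: r→w (+5), pos 3: i→t (+11), pos 4: c→h (+5), pos 5: t→y (+5) — repeating every 3. The shifts repeat in a cycle of length 3: positions 0,1,… shift by +11, +5, +5, then the pattern repeats.
Reversing it on xtzem: x−11=m, t−5=o, z−5=u, e−11=t, m−5=h.

mouth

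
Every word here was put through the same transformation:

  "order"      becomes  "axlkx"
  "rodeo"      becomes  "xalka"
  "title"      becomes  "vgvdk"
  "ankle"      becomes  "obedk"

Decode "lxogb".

Each letter's alphabet position (a=0..z=25) is mapped through 25·x+14 mod 26 — an affine cipher.
Undoing it on lxogb: l(11)→25·(11−14)≡3=d; x(23)→25·(23−14)≡17=r; o(14)→25·(14−14)≡0=a; g(6)→25·(6−14)≡8=i; b(1)→25·(1−14)≡13=n (all mod 26).

drain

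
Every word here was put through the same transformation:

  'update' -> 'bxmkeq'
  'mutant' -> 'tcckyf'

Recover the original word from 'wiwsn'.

In update: u→b is +7, p→x is +8, d→m is +9, a→k is +10 — the shift increases by 1 each position. Letter i (0-indexed) is shifted by i+7, so successive shifts are 7, 8, 9, ….
Reversing it on wiwsn: w−7=p, i−8=a, w−9=n, s−10=i, n−11=c.

panic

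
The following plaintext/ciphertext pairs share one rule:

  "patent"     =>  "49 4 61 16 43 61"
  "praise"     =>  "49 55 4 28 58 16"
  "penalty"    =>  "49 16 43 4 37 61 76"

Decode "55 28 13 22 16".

p(#16)→49 and a(#1)→4: differences scale by 3, so n = 3·pos + 1. The formula is n = 3×(alphabet index, a=1) + 1.
Undoing it on 55 28 13 22 16: 55→(55−1)÷3=18=r, 28→(28−1)÷3=9=i, 13→(13−1)÷3=4=d, 22→(22−1)÷3=7=g, 16→(16−1)÷3=5=e.

ridge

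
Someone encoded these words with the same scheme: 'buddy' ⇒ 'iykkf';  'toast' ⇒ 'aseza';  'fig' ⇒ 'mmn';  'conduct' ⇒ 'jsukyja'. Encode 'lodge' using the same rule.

The shift depends on letter class: consonant b→i is +7, but vowel u→y is +4. The rule splits by letter class: vowels +4, consonants +7.
For lodge: l(cons)+7=s, o(vowel)+4=s, d(cons)+7=k, g(cons)+7=n, e(vowel)+4=i.

sskni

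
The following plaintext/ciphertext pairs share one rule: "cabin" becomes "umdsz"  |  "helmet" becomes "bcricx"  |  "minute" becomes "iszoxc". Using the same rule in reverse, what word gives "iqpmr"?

c(2)→u(20) and a(0)→m(12) fit y≡17x+12 (mod 26); the inverse of 17 mod 26 is 23. Each letter's alphabet position (a=0..z=25) is mapped through 17·x+12 mod 26 — an affine cipher.
Reversing it on iqpmr: i(8)→23·(8−12)≡12=m; q(16)→23·(16−12)≡14=o; p(15)→23·(15−12)≡17=r; m(12)→23·(12−12)≡0=a; r(17)→23·(17−12)≡11=l (all mod 26).

moral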